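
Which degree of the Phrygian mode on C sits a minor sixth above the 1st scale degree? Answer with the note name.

Ab

The scale is C Db Eb F G Ab Bb.
The 1st scale degree is C; a minor sixth above that is Ab — scale degree 6.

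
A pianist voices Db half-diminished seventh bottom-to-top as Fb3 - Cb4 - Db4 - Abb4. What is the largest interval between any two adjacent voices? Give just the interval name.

Adjacent intervals: Fb3→Cb4 = perfect fifth; Cb4→Db4 = major second; Db4→Abb4 = diminished fifth.
The largest is Fb3 to Cb4, a perfect fifth (7 semitones).

perfect fifth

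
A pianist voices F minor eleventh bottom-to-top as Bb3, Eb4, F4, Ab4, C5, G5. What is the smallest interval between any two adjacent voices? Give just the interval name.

Adjacent intervals: Bb3→Eb4 = perfect fourth; Eb4→F4 = major second; F4→Ab4 = minor third; Ab4→C5 = major third; C5→G5 = perfect fifth.
The smallest is Eb4 to F4, a major second (2 semitones).

major second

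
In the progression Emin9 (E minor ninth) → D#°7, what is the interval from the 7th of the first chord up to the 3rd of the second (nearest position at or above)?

The 7th of Emin9 (E minor ninth) is D; the 3rd of D#°7 is F#.
D up to F# spans 3 letter names and 4 semitones — a major third.

major third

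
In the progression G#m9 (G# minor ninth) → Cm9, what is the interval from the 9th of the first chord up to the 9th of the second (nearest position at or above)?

diminished fourth

The 9th of G#m9 (G# minor ninth) is A#; the 9th of Cm9 is D.
From A# to D: 4 semitones over a fourth = diminished.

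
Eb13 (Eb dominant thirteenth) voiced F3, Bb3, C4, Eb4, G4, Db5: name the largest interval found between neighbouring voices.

d5

Adjacent intervals: F3→Bb3 = perfect fourth; Bb3→C4 = major second; C4→Eb4 = minor third; Eb4→G4 = major third; G4→Db5 = diminished fifth.
The largest is G4 to Db5, a diminished fifth (6 semitones).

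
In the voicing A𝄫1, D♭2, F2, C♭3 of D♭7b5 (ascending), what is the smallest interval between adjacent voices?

major third

Adjacent intervals: A𝄫1→D♭2 = augmented fourth; D♭2→F2 = major third; F2→C♭3 = diminished fifth.
The smallest is D♭2 to F2, a major third (4 semitones).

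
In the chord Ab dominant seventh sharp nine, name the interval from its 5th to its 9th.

augmented fifth

The chord tones of Ab7#9 (Ab dominant seventh sharp nine) are Ab, C, Eb, Gb, B.
5th = Eb; 9th = B.
5 letter names make it a fifth; at 8 semitones (a half step wider than perfect) the quality is augmented.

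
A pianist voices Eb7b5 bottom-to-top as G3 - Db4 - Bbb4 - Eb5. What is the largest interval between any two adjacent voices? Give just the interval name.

Adjacent intervals: G3→Db4 = diminished fifth; Db4→Bbb4 = minor sixth; Bbb4→Eb5 = augmented fourth.
The largest is Db4 to Bbb4, a minor sixth (8 semitones).

minor sixth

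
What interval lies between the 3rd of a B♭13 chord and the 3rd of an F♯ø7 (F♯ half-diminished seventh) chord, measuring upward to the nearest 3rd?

B♭13 has D as its 3rd, and F♯ø7 (F♯ half-diminished seventh) has A as its 3rd.
Counting 5 letters and 7 half steps from D gives a perfect fifth.

perfect fifth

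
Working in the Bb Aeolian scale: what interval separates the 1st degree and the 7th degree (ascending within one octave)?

Bb natural minor: Bb C Db Eb F Gb Ab.
So we need the interval from Bb up to Ab.
Bb up to Ab is 10 semitones, a half step narrower than a major seventh, so the interval is minor.

minor seventh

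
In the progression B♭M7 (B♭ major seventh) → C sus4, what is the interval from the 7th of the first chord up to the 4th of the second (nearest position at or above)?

The 7th of B♭M7 (B♭ major seventh) is A; the 4th of C sus4 is F.
6 letter names make it a sixth; at 8 semitones (a half step narrower than major) the quality is minor.

m6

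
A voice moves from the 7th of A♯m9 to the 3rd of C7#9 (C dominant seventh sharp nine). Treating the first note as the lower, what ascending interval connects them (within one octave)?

minor sixth

A♯m9 has G♯ as its 7th, and C7#9 (C dominant seventh sharp nine) has E as its 3rd.
G♯ up to E is 8 semitones, a half step narrower than a major sixth, so the interval is minor.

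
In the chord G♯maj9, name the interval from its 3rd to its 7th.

perfect 5th

G♯maj9: G♯–B♯–D♯–F𝄪–A♯.
3rd = B♯; 7th = F𝄪.
B♯ up to F𝄪 spans 5 letter names and 7 semitones — a perfect fifth.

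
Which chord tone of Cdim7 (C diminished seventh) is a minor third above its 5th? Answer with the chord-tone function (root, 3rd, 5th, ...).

C°7 (C diminished seventh) is spelled C, Eb, Gb, Bbb.
The 5th is Gb. A minor third above Gb is Bbb.
Bbb is the chord's 7th.

7th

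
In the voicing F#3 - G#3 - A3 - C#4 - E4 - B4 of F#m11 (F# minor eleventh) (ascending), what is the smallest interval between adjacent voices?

Adjacent intervals: F#3→G#3 = major second; G#3→A3 = minor second; A3→C#4 = major third; C#4→E4 = minor third; E4→B4 = perfect fifth.
The smallest is G#3 to A3, a minor second (1 semitone).

minor second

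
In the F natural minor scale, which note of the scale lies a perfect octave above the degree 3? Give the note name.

The scale is F G Ab Bb C Db Eb.
The degree 3 is Ab; a perfect octave above that is Ab — scale degree 3.

Ab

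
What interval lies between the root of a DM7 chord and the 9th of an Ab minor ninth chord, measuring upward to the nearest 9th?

DM7 has D as its root, and Ab minor ninth has Bb as its 9th.
6 letter names make it a sixth; at 8 semitones (a half step narrower than major) the quality is minor.

m6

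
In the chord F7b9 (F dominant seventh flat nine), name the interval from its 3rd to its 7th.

F dominant seventh flat nine: F–A–C–Eb–Gb.
The 3rd is A and the 7th is Eb.
From A to Eb: 6 semitones over a fifth = diminished.

diminished fifth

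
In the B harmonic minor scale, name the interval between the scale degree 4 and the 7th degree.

augmented 4th

B harmonic minor: B C# D E F# G A#.
So we need the interval from E up to A#.
From E to A#: 6 semitones over a fourth = augmented.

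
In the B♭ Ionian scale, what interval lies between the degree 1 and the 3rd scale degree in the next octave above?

Spelling the B♭ Ionian scale: B♭ C D E♭ F G A.
So we need the interval from B♭ up to D.
From B♭ to D is 16 semitones, exactly the major tenth.

major tenth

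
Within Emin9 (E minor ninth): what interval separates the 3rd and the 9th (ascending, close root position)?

Em9 is spelled E G B D F#.
The 3rd is G and the 9th is F#.
G up to F# spans 7 letter names and 11 semitones — a major seventh.

major seventh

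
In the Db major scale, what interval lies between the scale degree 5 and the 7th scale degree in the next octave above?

major tenth

Db major: Db Eb F Gb Ab Bb C.
The scale degree 5 is Ab and the degree 7 (up an octave) is C.
Ab up to C spans 10 letter names and 16 semitones — a major tenth.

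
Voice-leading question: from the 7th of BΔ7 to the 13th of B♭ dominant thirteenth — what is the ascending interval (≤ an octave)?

BΔ7 has A♯ as its 7th, and B♭ dominant thirteenth has G as its 13th.
A♯ up to G is 9 semitones, a whole step narrower than a major seventh, so the interval is diminished.

diminished seventh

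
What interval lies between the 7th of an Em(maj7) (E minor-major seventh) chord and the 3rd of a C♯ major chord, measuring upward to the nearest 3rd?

major second

Em(maj7) (E minor-major seventh) has D♯ as its 7th, and C♯ major has E♯ as its 3rd.
D♯ up to E♯ spans 2 letter names and 2 semitones — a major second.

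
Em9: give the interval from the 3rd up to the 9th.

major 7th

Emin9: E-G-B-D-F#.
That puts G below F#.
G up to F# spans 7 letter names and 11 semitones — a major seventh.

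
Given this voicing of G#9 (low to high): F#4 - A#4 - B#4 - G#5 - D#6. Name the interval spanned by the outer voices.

The outer voices are F#4 and D#6.
F# up to D# spans 13 letter names and 21 semitones — a major thirteenth.

M13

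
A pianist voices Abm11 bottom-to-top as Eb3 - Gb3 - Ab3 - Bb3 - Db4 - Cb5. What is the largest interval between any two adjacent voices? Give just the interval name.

Adjacent intervals: Eb3→Gb3 = minor third; Gb3→Ab3 = major second; Ab3→Bb3 = major second; Bb3→Db4 = minor third; Db4→Cb5 = minor seventh.
The largest is Db4 to Cb5, a minor seventh (10 semitones).

minor 7th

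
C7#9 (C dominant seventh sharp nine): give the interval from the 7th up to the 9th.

augmented 3rd

C7#9 is spelled C–E–G–Bb–D#.
The 7th is Bb and the 9th is D#.
From Bb to D#: 5 semitones over a third = augmented.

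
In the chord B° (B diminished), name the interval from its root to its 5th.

diminished fifth

Bdim: B–D–F.
That puts B below F.
5 letter names make it a fifth; at 6 semitones (a half step narrower than perfect) the quality is diminished.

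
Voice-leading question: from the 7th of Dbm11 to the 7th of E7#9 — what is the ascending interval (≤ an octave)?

Dbm11 has Cb as its 7th, and E7#9 has D as its 7th.
From Cb to D: 3 semitones over a second = augmented.

A2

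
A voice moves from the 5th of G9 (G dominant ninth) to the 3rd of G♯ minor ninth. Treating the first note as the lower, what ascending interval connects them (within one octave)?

major 6th

The 5th of G9 (G dominant ninth) is D; the 3rd of G♯ minor ninth is B.
Counting 6 letters and 9 half steps from D gives a major sixth.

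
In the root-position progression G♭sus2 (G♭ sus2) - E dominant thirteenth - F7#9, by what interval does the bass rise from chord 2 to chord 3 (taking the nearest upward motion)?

The roots are E and F.
E up to F is 1 semitone, a half step narrower than a major second, so the interval is minor.

minor second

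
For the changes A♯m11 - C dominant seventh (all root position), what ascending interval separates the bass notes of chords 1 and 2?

d3

The roots are A♯ and C.
From A♯ to C: 2 semitones over a third = diminished.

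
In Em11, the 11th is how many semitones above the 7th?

Em11 (E minor eleventh) is spelled E G B D F# A.
D to A is a perfect fifth: 7 semitones.

7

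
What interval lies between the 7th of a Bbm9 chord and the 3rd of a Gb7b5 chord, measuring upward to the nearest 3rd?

Bbm9 has Ab as its 7th, and Gb7b5 has Bb as its 3rd.
Ab up to Bb spans 2 letter names and 2 semitones — a major second.

major 2nd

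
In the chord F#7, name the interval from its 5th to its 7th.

Spelling the chord: F# A# C# E.
The 5th is C# and the 7th is E.
3 letter names make it a third; at 3 semitones (a half step narrower than major) the quality is minor.

minor third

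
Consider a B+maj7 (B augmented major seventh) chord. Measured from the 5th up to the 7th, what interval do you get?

B+maj7 (B augmented major seventh) is spelled B D# F## A#.
So we need the interval from F## up to A#.
From F## to A#: 3 semitones over a third = minor.

minor third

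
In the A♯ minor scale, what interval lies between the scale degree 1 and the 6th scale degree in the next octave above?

Spelling the A♯ minor scale: A♯ B♯ C♯ D♯ E♯ F♯ G♯.
Scale degree 1 = A♯; 6th degree (up an octave) = F♯.
A♯ up to F♯ is 20 semitones, a half step narrower than a major thirteenth, so the interval is minor.

minor thirteenth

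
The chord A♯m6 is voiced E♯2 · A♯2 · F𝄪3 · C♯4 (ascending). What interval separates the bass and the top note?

The outer voices are E♯2 and C♯4.
From E♯ to C♯: 20 semitones over a thirteenth = minor.

m13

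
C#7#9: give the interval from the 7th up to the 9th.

C#7#9 is spelled C# E# G# B D##.
That puts B below D##.
B up to D## is 5 semitones, a half step wider than a major third, so the interval is augmented.

A3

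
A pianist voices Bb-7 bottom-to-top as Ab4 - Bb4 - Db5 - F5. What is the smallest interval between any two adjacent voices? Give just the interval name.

Adjacent intervals: Ab4→Bb4 = major second; Bb4→Db5 = minor third; Db5→F5 = major third.
The smallest is Ab4 to Bb4, a major second (2 semitones).

major second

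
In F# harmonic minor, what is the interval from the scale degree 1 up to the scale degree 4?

perfect fourth

The scale runs F# G# A B C# D E#.
The scale degree 1 is F# and the 4th degree is B.
Counting 4 letters and 5 half steps from F# gives a perfect fourth.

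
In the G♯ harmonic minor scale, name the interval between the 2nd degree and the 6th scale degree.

Spelling the G♯ harmonic minor scale: G♯ A♯ B C♯ D♯ E F𝄪.
So we need the interval from A♯ up to E.
From A♯ to E: 6 semitones over a fifth = diminished.

diminished fifth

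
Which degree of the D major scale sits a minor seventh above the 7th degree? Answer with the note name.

B

The scale is D E F# G A B C#.
The 7th degree is C#; a minor seventh above that is B — scale degree 6.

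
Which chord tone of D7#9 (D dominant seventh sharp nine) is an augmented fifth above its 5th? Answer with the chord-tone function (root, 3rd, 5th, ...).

D7#9 (D dominant seventh sharp nine) is spelled D, F#, A, C, E#.
The 5th is A. An augmented fifth above A is E#.
E# is the chord's 9th.

9th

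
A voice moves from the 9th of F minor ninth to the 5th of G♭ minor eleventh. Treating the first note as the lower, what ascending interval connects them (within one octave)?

d5

The 9th of F minor ninth is G; the 5th of G♭ minor eleventh is D♭.
G up to D♭ is 6 semitones, a half step narrower than a perfect fifth, so the interval is diminished.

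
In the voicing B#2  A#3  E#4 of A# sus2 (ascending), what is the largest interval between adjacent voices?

Adjacent intervals: B#2→A#3 = minor seventh; A#3→E#4 = perfect fifth.
The largest is B#2 to A#3, a minor seventh (10 semitones).

minor seventh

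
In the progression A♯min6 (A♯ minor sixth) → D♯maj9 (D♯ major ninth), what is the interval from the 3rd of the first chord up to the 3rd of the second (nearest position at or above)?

The 3rd of A♯min6 (A♯ minor sixth) is C♯; the 3rd of D♯maj9 (D♯ major ninth) is F𝄪.
From C♯ to F𝄪: 6 semitones over a fourth = augmented.

augmented fourth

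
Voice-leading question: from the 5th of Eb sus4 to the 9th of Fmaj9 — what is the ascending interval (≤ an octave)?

major sixth

Eb sus4 has Bb as its 5th, and Fmaj9 has G as its 9th.
Counting 6 letters and 9 half steps from Bb gives a major sixth.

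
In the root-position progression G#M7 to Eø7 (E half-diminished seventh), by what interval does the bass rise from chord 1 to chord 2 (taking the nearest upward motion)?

The roots are G# and E.
G# up to E is 8 semitones, a half step narrower than a major sixth, so the interval is minor.

minor sixth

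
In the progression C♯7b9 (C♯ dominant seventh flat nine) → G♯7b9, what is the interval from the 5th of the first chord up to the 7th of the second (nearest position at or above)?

C♯7b9 (C♯ dominant seventh flat nine) has G♯ as its 5th, and G♯7b9 has F♯ as its 7th.
G♯ up to F♯ is 10 semitones, a half step narrower than a major seventh, so the interval is minor.

minor seventh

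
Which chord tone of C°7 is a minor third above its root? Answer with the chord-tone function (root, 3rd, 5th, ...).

3rd

C diminished seventh: C–Eb–Gb–Bbb.
The root is C. A minor third above C is Eb.
Eb is the chord's 3rd.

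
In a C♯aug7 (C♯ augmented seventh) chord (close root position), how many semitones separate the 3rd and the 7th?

Spelling the chord: C♯ E♯ G𝄪 B.
E♯ to B is a diminished fifth: 6 semitones.

6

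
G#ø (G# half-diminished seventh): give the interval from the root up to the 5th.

d5

The chord tones of G#ø (G# half-diminished seventh) are G#–B–D–F#.
The root is G# and the 5th is D.
G# up to D is 6 semitones, a half step narrower than a perfect fifth, so the interval is diminished.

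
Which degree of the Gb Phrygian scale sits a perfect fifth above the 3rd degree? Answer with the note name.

Fb

The scale is Gb Abb Bbb Cb Db Ebb Fb.
The 3rd degree is Bbb; a perfect fifth above that is Fb — scale degree 7.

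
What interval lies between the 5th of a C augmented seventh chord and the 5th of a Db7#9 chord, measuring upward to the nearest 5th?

d2

C augmented seventh has G# as its 5th, and Db7#9 has Ab as its 5th.
From G# to Ab: 0 semitones over a second = diminished.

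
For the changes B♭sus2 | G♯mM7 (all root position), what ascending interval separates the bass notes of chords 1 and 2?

The roots are B♭ and G♯.
B♭ up to G♯ is 10 semitones, a half step wider than a major sixth, so the interval is augmented.

A6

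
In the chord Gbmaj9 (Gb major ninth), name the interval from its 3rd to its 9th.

Spelling the chord: Gb Bb Db F Ab.
3rd = Bb; 9th = Ab.
7 letter names make it a seventh; at 10 semitones (a half step narrower than major) the quality is minor.

minor seventh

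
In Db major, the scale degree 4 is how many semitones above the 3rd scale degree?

1

The scale is Db Eb F Gb Ab Bb C.
F up to Gb is a minor second — 1 semitone.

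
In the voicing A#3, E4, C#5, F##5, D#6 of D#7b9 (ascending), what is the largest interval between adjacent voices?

M6

Adjacent intervals: A#3→E4 = diminished fifth; E4→C#5 = major sixth; C#5→F##5 = augmented fourth; F##5→D#6 = minor sixth.
The largest is E4 to C#5, a major sixth (9 semitones).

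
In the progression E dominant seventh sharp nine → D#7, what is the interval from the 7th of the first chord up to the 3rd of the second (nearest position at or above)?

The 7th of E dominant seventh sharp nine is D; the 3rd of D#7 is F##.
D up to F## is 5 semitones, a half step wider than a major third, so the interval is augmented.

augmented 3rd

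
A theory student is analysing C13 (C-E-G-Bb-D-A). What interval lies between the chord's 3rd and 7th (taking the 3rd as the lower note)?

diminished fifth

The 3rd is E and the 7th is Bb.
5 letter names make it a fifth; at 6 semitones (a half step narrower than perfect) the quality is diminished.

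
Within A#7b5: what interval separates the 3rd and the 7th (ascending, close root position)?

A#7b5: A# C## E G#.
So we need the interval from C## up to G#.
5 letter names make it a fifth; at 6 semitones (a half step narrower than perfect) the quality is diminished.
This 3–7 tritone is the characteristic tension at the heart of the dominant sound.

diminished fifth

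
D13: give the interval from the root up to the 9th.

D13 is spelled D, F#, A, C, E, B.
That puts D below E.
D up to E spans 9 letter names and 14 semitones — a major ninth.

major 9th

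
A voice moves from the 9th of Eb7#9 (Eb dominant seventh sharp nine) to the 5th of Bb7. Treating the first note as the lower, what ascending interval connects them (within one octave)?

Eb7#9 (Eb dominant seventh sharp nine) has F# as its 9th, and Bb7 has F as its 5th.
F# up to F is 11 semitones, a half step narrower than a perfect octave, so the interval is diminished.

d8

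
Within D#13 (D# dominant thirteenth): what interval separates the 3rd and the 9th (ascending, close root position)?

D#13: D#–F##–A#–C#–E#–B#.
The 3rd is F## and the 9th is E#.
7 letter names make it a seventh; at 10 semitones (a half step narrower than major) the quality is minor.

minor seventh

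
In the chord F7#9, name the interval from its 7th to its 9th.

F7#9 (F dominant seventh sharp nine): F-A-C-E♭-G♯.
So we need the interval from E♭ up to G♯.
From E♭ to G♯: 5 semitones over a third = augmented.

augmented third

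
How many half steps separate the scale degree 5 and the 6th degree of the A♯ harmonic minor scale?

1

The scale is A♯ B♯ C♯ D♯ E♯ F♯ G𝄪.
E♯ up to F♯ is a minor second — 1 semitone.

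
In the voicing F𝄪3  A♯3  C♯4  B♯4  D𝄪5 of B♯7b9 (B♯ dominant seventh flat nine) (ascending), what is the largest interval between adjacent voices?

major 7th

Adjacent intervals: F𝄪3→A♯3 = minor third; A♯3→C♯4 = minor third; C♯4→B♯4 = major seventh; B♯4→D𝄪5 = major third.
The largest is C♯4 to B♯4, a major seventh (11 semitones).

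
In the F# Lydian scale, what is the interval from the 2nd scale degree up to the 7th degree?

major sixth

Spelling the F# Lydian scale: F# G# A# B# C# D# E#.
So we need the interval from G# up to E#.
G# up to E# spans 6 letter names and 9 semitones — a major sixth.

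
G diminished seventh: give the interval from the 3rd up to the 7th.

d5

Gdim7: G, Bb, Db, Fb.
3rd = Bb; 7th = Fb.
5 letter names make it a fifth; at 6 semitones (a half step narrower than perfect) the quality is diminished.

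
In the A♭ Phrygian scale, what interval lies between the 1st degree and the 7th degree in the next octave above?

A♭ phrygian: A♭ B𝄫 C♭ D♭ E♭ F♭ G♭.
That puts A♭ below G♭.
From A♭ to G♭: 22 semitones over a fourteenth = minor.

minor 14th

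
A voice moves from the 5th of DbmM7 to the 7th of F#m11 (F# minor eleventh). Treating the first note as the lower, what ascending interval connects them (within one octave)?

augmented 5th

The 5th of DbmM7 is Ab; the 7th of F#m11 (F# minor eleventh) is E.
5 letter names make it a fifth; at 8 semitones (a half step wider than perfect) the quality is augmented.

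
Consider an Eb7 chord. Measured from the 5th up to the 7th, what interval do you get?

Eb dominant seventh: Eb-G-Bb-Db.
That puts Bb below Db.
3 letter names make it a third; at 3 semitones (a half step narrower than major) the quality is minor.

minor 3rd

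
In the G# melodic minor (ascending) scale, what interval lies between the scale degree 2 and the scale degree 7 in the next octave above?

major thirteenth

The scale runs G# A# B C# D# E# F##.
So we need the interval from A# up to F##.
From A# to F## is 21 semitones, exactly the major thirteenth.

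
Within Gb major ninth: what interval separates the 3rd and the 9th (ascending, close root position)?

minor seventh

Gbmaj9 is spelled Gb–Bb–Db–F–Ab.
The 3rd is Bb and the 9th is Ab.
From Bb to Ab: 10 semitones over a seventh = minor.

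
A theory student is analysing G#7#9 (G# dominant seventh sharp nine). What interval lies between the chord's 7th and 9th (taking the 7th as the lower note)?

G#7#9 (G# dominant seventh sharp nine) is spelled G# B# D# F# A##.
That puts F# below A##.
From F# to A##: 5 semitones over a third = augmented.

augmented third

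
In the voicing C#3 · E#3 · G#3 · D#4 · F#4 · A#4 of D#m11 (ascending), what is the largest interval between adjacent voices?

Adjacent intervals: C#3→E#3 = major third; E#3→G#3 = minor third; G#3→D#4 = perfect fifth; D#4→F#4 = minor third; F#4→A#4 = major third.
The largest is G#3 to D#4, a perfect fifth (7 semitones).

perfect fifth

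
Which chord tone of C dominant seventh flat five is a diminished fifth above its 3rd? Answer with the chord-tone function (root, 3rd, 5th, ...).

7th

C7b5: C–E–Gb–Bb.
The 3rd is E. A diminished fifth above E is Bb.
Bb is the chord's 7th.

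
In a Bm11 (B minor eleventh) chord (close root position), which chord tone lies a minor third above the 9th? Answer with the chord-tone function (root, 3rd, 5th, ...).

Bm11 (B minor eleventh) is spelled B-D-F#-A-C#-E.
The 9th is C#. A minor third above C# is E.
E is the chord's 11th.

11th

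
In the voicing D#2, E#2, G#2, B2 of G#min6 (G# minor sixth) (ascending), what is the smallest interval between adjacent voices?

Adjacent intervals: D#2→E#2 = major second; E#2→G#2 = minor third; G#2→B2 = minor third.
The smallest is D#2 to E#2, a major second (2 semitones).

major 2nd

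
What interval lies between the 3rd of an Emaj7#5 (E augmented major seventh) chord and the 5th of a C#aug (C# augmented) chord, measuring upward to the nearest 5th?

augmented unison

The 3rd of Emaj7#5 (E augmented major seventh) is G#; the 5th of C#aug (C# augmented) is G##.
G# up to G## is 1 semitone, a half step wider than a perfect unison, so the interval is augmented.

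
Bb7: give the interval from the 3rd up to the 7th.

diminished fifth

Bb7 is spelled Bb–D–F–Ab.
The 3rd is D and the 7th is Ab.
From D to Ab: 6 semitones over a fifth = diminished.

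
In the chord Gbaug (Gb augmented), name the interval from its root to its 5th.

The chord tones of Gb+ are Gb, Bb, D.
The root is Gb and the 5th is D.
5 letter names make it a fifth; at 8 semitones (a half step wider than perfect) the quality is augmented.

augmented fifth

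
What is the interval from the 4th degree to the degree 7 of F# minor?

P4

F# natural minor: F# G# A B C# D E.
The 4th degree is B and the degree 7 is E.
Counting 4 letters and 5 half steps from B gives a perfect fourth.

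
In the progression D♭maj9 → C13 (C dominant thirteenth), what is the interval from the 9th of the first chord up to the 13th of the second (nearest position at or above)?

A4

The 9th of D♭maj9 is E♭; the 13th of C13 (C dominant thirteenth) is A.
E♭ up to A is 6 semitones, a half step wider than a perfect fourth, so the interval is augmented.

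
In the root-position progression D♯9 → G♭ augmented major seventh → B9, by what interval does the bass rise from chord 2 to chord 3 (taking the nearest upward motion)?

A3

The roots are G♭ and B.
3 letter names make it a third; at 5 semitones (a half step wider than major) the quality is augmented.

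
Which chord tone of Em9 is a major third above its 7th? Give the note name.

Spelling the chord: E G B D F#.
The 7th is D. A major third above D is F#.
F# is the chord's 9th.

F#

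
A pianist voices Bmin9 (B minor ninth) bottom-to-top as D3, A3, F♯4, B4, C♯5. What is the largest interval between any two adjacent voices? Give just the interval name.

Adjacent intervals: D3→A3 = perfect fifth; A3→F♯4 = major sixth; F♯4→B4 = perfect fourth; B4→C♯5 = major second.
The largest is A3 to F♯4, a major sixth (9 semitones).

major 6th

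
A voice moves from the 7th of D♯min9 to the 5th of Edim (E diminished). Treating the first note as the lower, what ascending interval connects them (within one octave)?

D♯min9 has C♯ as its 7th, and Edim (E diminished) has B♭ as its 5th.
C♯ up to B♭ is 9 semitones, a whole step narrower than a major seventh, so the interval is diminished.

diminished 7th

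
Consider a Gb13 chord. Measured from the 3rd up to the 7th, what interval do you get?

diminished fifth

Gb13 (Gb dominant thirteenth): Gb–Bb–Db–Fb–Ab–Eb.
The 3rd is Bb and the 7th is Fb.
Bb up to Fb is 6 semitones, a half step narrower than a perfect fifth, so the interval is diminished.
This 3–7 tritone is the characteristic tension at the heart of the dominant sound.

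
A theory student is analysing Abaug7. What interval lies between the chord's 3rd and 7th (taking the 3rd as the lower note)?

d5

Ab7#5: Ab C E Gb.
So we need the interval from C up to Gb.
From C to Gb: 6 semitones over a fifth = diminished.
That tritone between 3rd and 7th is what gives the dominant seventh its pull toward resolution.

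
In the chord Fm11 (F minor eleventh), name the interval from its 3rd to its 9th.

Fm11: F–Ab–C–Eb–G–Bb.
So we need the interval from Ab up to G.
Counting 7 letters and 11 half steps from Ab gives a major seventh.

major seventh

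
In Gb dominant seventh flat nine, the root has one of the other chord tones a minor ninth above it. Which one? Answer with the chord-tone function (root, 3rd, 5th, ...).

9th

Spelling the chord: Gb–Bb–Db–Fb–Abb.
The root is Gb. A minor ninth above Gb is Abb.
Abb is the chord's 9th.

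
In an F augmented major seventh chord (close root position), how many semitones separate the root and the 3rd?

F+maj7: F-A-C♯-E.
F to A is a major third: 4 semitones.

4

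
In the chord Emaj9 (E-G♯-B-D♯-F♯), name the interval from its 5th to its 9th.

The 5th is B and the 9th is F♯.
From B to F♯ is 7 semitones, exactly the perfect fifth.

perfect fifth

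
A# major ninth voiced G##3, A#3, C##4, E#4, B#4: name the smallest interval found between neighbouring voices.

minor 2nd

Adjacent intervals: G##3→A#3 = minor second; A#3→C##4 = major third; C##4→E#4 = minor third; E#4→B#4 = perfect fifth.
The smallest is G##3 to A#3, a minor second (1 semitone).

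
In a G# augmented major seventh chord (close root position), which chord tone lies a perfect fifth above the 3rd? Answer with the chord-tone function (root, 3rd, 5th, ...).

G# augmented major seventh: G#–B#–D##–F##.
The 3rd is B#. A perfect fifth above B# is F##.
F## is the chord's 7th.

7th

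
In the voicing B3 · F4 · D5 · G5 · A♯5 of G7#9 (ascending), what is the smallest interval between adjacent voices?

Adjacent intervals: B3→F4 = diminished fifth; F4→D5 = major sixth; D5→G5 = perfect fourth; G5→A♯5 = augmented second.
The smallest is G5 to A♯5, an augmented second (3 semitones).

augmented second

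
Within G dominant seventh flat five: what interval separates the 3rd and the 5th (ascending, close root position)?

diminished third

The chord tones of G dominant seventh flat five are G B Db F.
The 3rd is B and the 5th is Db.
B up to Db is 2 semitones, a whole step narrower than a major third, so the interval is diminished.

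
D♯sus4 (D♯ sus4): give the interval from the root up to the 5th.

perfect fifth

Spelling the chord: D♯, G♯, A♯.
So we need the interval from D♯ up to A♯.
D♯ up to A♯ spans 5 letter names and 7 semitones — a perfect fifth.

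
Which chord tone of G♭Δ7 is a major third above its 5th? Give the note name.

F

G♭ major seventh: G♭-B♭-D♭-F.
The 5th is D♭. A major third above D♭ is F.
F is the chord's 7th.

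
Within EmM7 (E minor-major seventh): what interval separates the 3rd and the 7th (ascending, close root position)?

E minor-major seventh is spelled E–G–B–D#.
The 3rd is G and the 7th is D#.
From G to D#: 8 semitones over a fifth = augmented.

augmented fifth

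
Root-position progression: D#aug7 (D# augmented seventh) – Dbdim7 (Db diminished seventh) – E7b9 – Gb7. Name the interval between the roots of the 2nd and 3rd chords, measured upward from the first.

augmented second

The roots are Db and E.
2 letter names make it a second; at 3 semitones (a half step wider than major) the quality is augmented.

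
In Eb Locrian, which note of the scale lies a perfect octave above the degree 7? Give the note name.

The scale is Eb Fb Gb Ab Bbb Cb Db.
The degree 7 is Db; a perfect octave above that is Db — scale degree 7.

Db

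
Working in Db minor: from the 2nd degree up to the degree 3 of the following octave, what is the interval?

Db natural minor: Db Eb Fb Gb Ab Bbb Cb.
2nd degree = Eb; degree 3 (up an octave) = Fb.
9 letter names make it a ninth; at 13 semitones (a half step narrower than major) the quality is minor.

minor ninth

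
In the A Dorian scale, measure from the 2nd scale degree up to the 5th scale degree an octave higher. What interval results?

A dorian: A B C D E F# G.
2nd scale degree = B; scale degree 5 (up an octave) = E.
From B to E is 17 semitones, exactly the perfect eleventh.

perfect 11th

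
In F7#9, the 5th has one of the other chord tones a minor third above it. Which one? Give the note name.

F7#9: F A C Eb G#.
The 5th is C. A minor third above C is Eb.
Eb is the chord's 7th.

Eb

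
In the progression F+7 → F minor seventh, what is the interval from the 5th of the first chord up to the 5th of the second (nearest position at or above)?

F+7 has C# as its 5th, and F minor seventh has C as its 5th.
C# up to C is 11 semitones, a half step narrower than a perfect octave, so the interval is diminished.

d8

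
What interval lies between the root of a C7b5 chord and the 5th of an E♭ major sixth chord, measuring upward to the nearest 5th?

m7

C7b5 has C as its root, and E♭ major sixth has B♭ as its 5th.
C up to B♭ is 10 semitones, a half step narrower than a major seventh, so the interval is minor.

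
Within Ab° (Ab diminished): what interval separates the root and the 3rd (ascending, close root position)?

minor 3rd

Spelling the chord: Ab–Cb–Ebb.
Root = Ab; 3rd = Cb.
Ab up to Cb is 3 semitones, a half step narrower than a major third, so the interval is minor.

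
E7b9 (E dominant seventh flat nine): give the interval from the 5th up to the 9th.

diminished 5th

The chord tones of E7b9 are E G# B D F.
That puts B below F.
5 letter names make it a fifth; at 6 semitones (a half step narrower than perfect) the quality is diminished.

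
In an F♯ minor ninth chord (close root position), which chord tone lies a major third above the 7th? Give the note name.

G#

The chord tones of F♯m9 are F♯-A-C♯-E-G♯.
The 7th is E. A major third above E is G♯.
G♯ is the chord's 9th.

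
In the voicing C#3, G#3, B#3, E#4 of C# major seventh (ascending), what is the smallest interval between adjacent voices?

Adjacent intervals: C#3→G#3 = perfect fifth; G#3→B#3 = major third; B#3→E#4 = perfect fourth.
The smallest is G#3 to B#3, a major third (4 semitones).

M3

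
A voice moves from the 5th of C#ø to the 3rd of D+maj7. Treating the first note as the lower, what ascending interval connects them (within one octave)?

C#ø has G as its 5th, and D+maj7 has F# as its 3rd.
G up to F# spans 7 letter names and 11 semitones — a major seventh.

major seventh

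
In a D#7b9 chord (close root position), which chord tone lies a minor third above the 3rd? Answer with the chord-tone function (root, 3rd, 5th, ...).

D#7b9 is spelled D#-F##-A#-C#-E.
The 3rd is F##. A minor third above F## is A#.
A# is the chord's 5th.

5th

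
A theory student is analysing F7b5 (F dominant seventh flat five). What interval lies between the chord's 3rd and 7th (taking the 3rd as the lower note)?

diminished 5th

F dominant seventh flat five is spelled F A Cb Eb.
The 3rd is A and the 7th is Eb.
5 letter names make it a fifth; at 6 semitones (a half step narrower than perfect) the quality is diminished.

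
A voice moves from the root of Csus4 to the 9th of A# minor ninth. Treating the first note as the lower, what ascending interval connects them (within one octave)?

augmented 7th

Csus4 has C as its root, and A# minor ninth has B# as its 9th.
C up to B# is 12 semitones, a half step wider than a major seventh, so the interval is augmented.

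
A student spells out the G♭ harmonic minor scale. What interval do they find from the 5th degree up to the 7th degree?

G♭ harmonic minor: G♭ A♭ B𝄫 C♭ D♭ E𝄫 F.
So we need the interval from D♭ up to F.
D♭ up to F spans 3 letter names and 4 semitones — a major third.

M3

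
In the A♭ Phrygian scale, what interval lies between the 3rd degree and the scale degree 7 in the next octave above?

P12

The scale runs A♭ B𝄫 C♭ D♭ E♭ F♭ G♭.
3rd degree = C♭; scale degree 7 (up an octave) = G♭.
C♭ up to G♭ spans 12 letter names and 19 semitones — a perfect twelfth.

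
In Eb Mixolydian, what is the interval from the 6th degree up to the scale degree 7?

minor 2nd

Eb mixolydian: Eb F G Ab Bb C Db.
The 6th degree is C and the 7th scale degree is Db.
From C to Db: 1 semitone over a second = minor.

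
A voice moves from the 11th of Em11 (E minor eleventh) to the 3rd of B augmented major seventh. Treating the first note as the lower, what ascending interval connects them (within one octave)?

augmented fourth

Em11 (E minor eleventh) has A as its 11th, and B augmented major seventh has D♯ as its 3rd.
4 letter names make it a fourth; at 6 semitones (a half step wider than perfect) the quality is augmented.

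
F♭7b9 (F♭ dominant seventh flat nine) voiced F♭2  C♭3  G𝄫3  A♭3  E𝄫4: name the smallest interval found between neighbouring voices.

Adjacent intervals: F♭2→C♭3 = perfect fifth; C♭3→G𝄫3 = diminished fifth; G𝄫3→A♭3 = augmented second; A♭3→E𝄫4 = diminished fifth.
The smallest is G𝄫3 to A♭3, an augmented second (3 semitones).

A2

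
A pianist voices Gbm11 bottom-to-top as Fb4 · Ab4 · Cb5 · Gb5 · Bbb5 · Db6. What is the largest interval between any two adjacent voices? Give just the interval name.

perfect fifth

Adjacent intervals: Fb4→Ab4 = major third; Ab4→Cb5 = minor third; Cb5→Gb5 = perfect fifth; Gb5→Bbb5 = minor third; Bbb5→Db6 = major third.
The largest is Cb5 to Gb5, a perfect fifth (7 semitones).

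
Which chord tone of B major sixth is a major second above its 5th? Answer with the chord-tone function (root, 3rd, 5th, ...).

The chord tones of B6 (B major sixth) are B-D#-F#-G#.
The 5th is F#. A major second above F# is G#.
G# is the chord's 6th.

6th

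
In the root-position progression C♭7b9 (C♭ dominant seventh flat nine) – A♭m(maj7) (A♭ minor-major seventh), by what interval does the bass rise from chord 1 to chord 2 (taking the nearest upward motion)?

The roots are C♭ and A♭.
From C♭ to A♭ is 9 semitones, exactly the major sixth.

M6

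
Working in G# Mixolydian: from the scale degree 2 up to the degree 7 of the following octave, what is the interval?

G# mixolydian: G# A# B# C# D# E# F#.
That puts A# below F#.
13 letter names make it a thirteenth; at 20 semitones (a half step narrower than major) the quality is minor.

minor thirteenth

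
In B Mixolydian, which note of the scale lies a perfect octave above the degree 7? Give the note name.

A

The scale is B C# D# E F# G# A.
The degree 7 is A; a perfect octave above that is A — scale degree 7.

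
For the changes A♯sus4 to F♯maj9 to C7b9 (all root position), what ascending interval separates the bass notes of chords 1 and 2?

The roots are A♯ and F♯.
6 letter names make it a sixth; at 8 semitones (a half step narrower than major) the quality is minor.

m6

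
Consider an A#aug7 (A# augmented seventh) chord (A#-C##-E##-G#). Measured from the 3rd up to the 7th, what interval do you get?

The 3rd is C## and the 7th is G#.
5 letter names make it a fifth; at 6 semitones (a half step narrower than perfect) the quality is diminished.

diminished fifth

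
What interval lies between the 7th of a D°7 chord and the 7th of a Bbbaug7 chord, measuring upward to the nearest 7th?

minor sixth

D°7 has Cb as its 7th, and Bbbaug7 has Abb as its 7th.
6 letter names make it a sixth; at 8 semitones (a half step narrower than major) the quality is minor.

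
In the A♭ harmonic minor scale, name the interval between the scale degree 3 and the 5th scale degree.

M3

Spelling the A♭ harmonic minor scale: A♭ B♭ C♭ D♭ E♭ F♭ G.
The scale degree 3 is C♭ and the 5th scale degree is E♭.
C♭ up to E♭ spans 3 letter names and 4 semitones — a major third.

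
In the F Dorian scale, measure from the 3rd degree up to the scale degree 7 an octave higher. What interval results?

P12

The scale runs F G A♭ B♭ C D E♭.
The 3rd degree is A♭ and the degree 7 (up an octave) is E♭.
Counting 12 letters and 19 half steps from A♭ gives a perfect twelfth.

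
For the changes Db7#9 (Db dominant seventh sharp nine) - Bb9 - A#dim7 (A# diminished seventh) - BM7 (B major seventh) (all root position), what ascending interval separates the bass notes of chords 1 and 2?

major 6th

The roots are Db and Bb.
Counting 6 letters and 9 half steps from Db gives a major sixth.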